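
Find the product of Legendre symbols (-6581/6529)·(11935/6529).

By multiplicativity, (-6581·11935/6529) = (-6581/6529)·(11935/6529).
First factor (-6581/6529):
(-6581/6529)
  = (6477/6529)    [-6581 ≡ 6477 mod 6529]
  = (6529/6477)    [QR: 6477 ≡ 1 mod 4, sign kept]
  = (52/6477)    [6529 ≡ 52 mod 6477]
  = (13/6477)    [6477 ≡ 5 mod 8 ⇒ (2/6477)^2 = +1]
  = (6477/13)    [QR: 13 ≡ 1 mod 4, sign kept]
  = (3/13)    [6477 ≡ 3 mod 13]
  = (13/3)    [QR: 13 ≡ 1 mod 4, sign kept]
  = (1/3)    [13 ≡ 1 mod 3]
  = 1    [(1/3) = 1]
Second factor (11935/6529):
(11935/6529)
  = (5406/6529)    [11935 ≡ 5406 mod 6529]
  = (2703/6529)    [6529 ≡ 1 mod 8 ⇒ (2/6529) = +1]
  = (6529/2703)    [QR: 6529 ≡ 1 mod 4, sign kept]
  = (1123/2703)    [6529 ≡ 1123 mod 2703]
  = -(2703/1123)    [QR: both ≡ 3 mod 4, sign flips]
  = -(457/1123)    [2703 ≡ 457 mod 1123]
  = -(1123/457)    [QR: 457 ≡ 1 mod 4, sign kept]
  = -(209/457)    [1123 ≡ 209 mod 457]
  = -(457/209)    [QR: 209 ≡ 1 mod 4, sign kept]
  = -(39/209)    [457 ≡ 39 mod 209]
  = -(209/39)    [QR: 209 ≡ 1 mod 4, sign kept]
  = -(14/39)    [209 ≡ 14 mod 39]
  = -(7/39)    [39 ≡ 7 mod 8 ⇒ (2/39) = +1]
  = (39/7)    [QR: both ≡ 3 mod 4, sign flips]
  = (4/7)    [39 ≡ 4 mod 7]
  = (1/7)    [7 ≡ 7 mod 8 ⇒ (2/7)^2 = +1]
  = 1    [(1/7) = 1]
Product: (1)·(1) = 1.

1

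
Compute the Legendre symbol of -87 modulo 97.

-1

(-87/97)
  = (10/97)    [-87 ≡ 10 mod 97]
  = (5/97)    [97 ≡ 1 mod 8 ⇒ (2/97) = +1]
  = (97/5)    [QR: 5 ≡ 1 mod 4, sign kept]
  = (2/5)    [97 ≡ 2 mod 5]
  = -(1/5)    [5 ≡ 5 mod 8 ⇒ (2/5) = -1]
  = -1    [(1/5) = 1]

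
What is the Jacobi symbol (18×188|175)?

-1

By multiplicativity, (18·188|175) = (18|175)·(188|175).
First factor (18|175):
Factor out 2: 18 = 2·9. Since 175 ≡ 7 (mod 8), (2|175) = +1. Now have (9|175).
9 ≡ 1 (mod 4), so quadratic reciprocity gives (9|175) = (175|9). Reduce: 175 ≡ 4 (mod 9). Now have (4|9).
Factor out 2: 4 = 2^2. Since 9 ≡ 1 (mod 8), (2|9) = +1, and (2|9)^2 = +1. Now have (1|9).
(1|9) = 1. Collecting the sign factors: 1.
Second factor (188|175):
Reduce the numerator: 188 ≡ 13 (mod 175), so (188|175) = (13|175).
13 ≡ 1 (mod 4), so quadratic reciprocity gives (13|175) = (175|13). Reduce: 175 ≡ 6 (mod 13). Now have (6|13).
Factor out 2: 6 = 2·3. Since 13 ≡ 5 (mod 8), (2|13) = -1. Now have -(3|13).
13 ≡ 1 (mod 4), so quadratic reciprocity gives (3|13) = (13|3). Reduce: 13 ≡ 1 (mod 3). Now have -(1|3).
(1|3) = 1. Collecting the sign factors: -1.
Product: (1)·(-1) = -1.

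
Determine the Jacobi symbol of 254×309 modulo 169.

By multiplicativity, (254·309/169) = (254/169)·(309/169).
First factor (254/169):
Reduce the numerator: 254 ≡ 85 (mod 169), so (254/169) = (85/169).
85 ≡ 1 (mod 4), so quadratic reciprocity gives (85/169) = (169/85). Reduce: 169 ≡ 84 (mod 85). Now have (84/85).
Factor out 2: 84 = 2^2·21. Since 85 ≡ 5 (mod 8), (2/85) = -1, and (2/85)^2 = +1. Now have (21/85).
21 ≡ 1 (mod 4), so quadratic reciprocity gives (21/85) = (85/21). Reduce: 85 ≡ 1 (mod 21). Now have (1/21).
(1/21) = 1. Collecting the sign factors: 1.
Second factor (309/169):
Reduce the numerator: 309 ≡ 140 (mod 169), so (309/169) = (140/169).
Factor out 2: 140 = 2^2·35. Since 169 ≡ 1 (mod 8), (2/169) = +1, and (2/169)^2 = +1. Now have (35/169).
169 ≡ 1 (mod 4), so quadratic reciprocity gives (35/169) = (169/35). Reduce: 169 ≡ 29 (mod 35). Now have (29/35).
29 ≡ 1 (mod 4), so quadratic reciprocity gives (29/35) = (35/29). Reduce: 35 ≡ 6 (mod 29). Now have (6/29).
Factor out 2: 6 = 2·3. Since 29 ≡ 5 (mod 8), (2/29) = -1. Now have -(3/29).
29 ≡ 1 (mod 4), so quadratic reciprocity gives (3/29) = (29/3). Reduce: 29 ≡ 2 (mod 3). Now have -(2/3).
Factor out 2: 2 = 2. Since 3 ≡ 3 (mod 8), (2/3) = -1. Now have (1/3).
(1/3) = 1. Collecting the sign factors: 1.
Product: (1)·(1) = 1.

1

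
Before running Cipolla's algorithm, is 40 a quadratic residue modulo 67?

(40/67)
  = -(5/67)    [67 ≡ 3 mod 8 ⇒ (2/67)^3 = -1]
  = -(67/5)    [QR: 5 ≡ 1 mod 4, sign kept]
  = -(2/5)    [67 ≡ 2 mod 5]
  = (1/5)    [5 ≡ 5 mod 8 ⇒ (2/5) = -1]
  = 1    [(1/5) = 1]
(40/67) = 1, and 67 is prime, so 40 is a quadratic residue mod 67.

yes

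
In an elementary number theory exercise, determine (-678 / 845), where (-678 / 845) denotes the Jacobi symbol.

Reduce the numerator: -678 ≡ 167 (mod 845), so (-678 / 845) = (167 / 845).
845 ≡ 1 (mod 4), so quadratic reciprocity gives (167 / 845) = (845 / 167). Reduce: 845 ≡ 10 (mod 167). Now have (10 / 167).
Factor out 2: 10 = 2·5. Since 167 ≡ 7 (mod 8), (2 / 167) = +1. Now have (5 / 167).
5 ≡ 1 (mod 4), so quadratic reciprocity gives (5 / 167) = (167 / 5). Reduce: 167 ≡ 2 (mod 5). Now have (2 / 5).
Factor out 2: 2 = 2. Since 5 ≡ 5 (mod 8), (2 / 5) = -1. Now have -(1 / 5).
(1 / 5) = 1. Collecting the sign factors: -1.

-1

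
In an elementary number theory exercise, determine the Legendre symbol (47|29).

-1

(47|29)
  = (18|29)    [47 ≡ 18 mod 29]
  = -(9|29)    [29 ≡ 5 mod 8 ⇒ (2|29) = -1]
  = -(29|9)    [QR: 9 ≡ 1 mod 4, sign kept]
  = -(2|9)    [29 ≡ 2 mod 9]
  = -(1|9)    [9 ≡ 1 mod 8 ⇒ (2|9) = +1]
  = -1    [(1|9) = 1]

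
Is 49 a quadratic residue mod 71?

yes

(49/71)
  = (71/49)    [QR: 49 ≡ 1 mod 4, sign kept]
  = (22/49)    [71 ≡ 22 mod 49]
  = (11/49)    [49 ≡ 1 mod 8 ⇒ (2/49) = +1]
  = (49/11)    [QR: 49 ≡ 1 mod 4, sign kept]
  = (5/11)    [49 ≡ 5 mod 11]
  = (11/5)    [QR: 5 ≡ 1 mod 4, sign kept]
  = (1/5)    [11 ≡ 1 mod 5]
  = 1    [(1/5) = 1]
The Legendre symbol is 1, so x^2 ≡ 49 (mod 71) has solution.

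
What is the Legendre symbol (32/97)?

(32/97)
  = (1/97)    [97 ≡ 1 mod 8 ⇒ (2/97)^5 = +1]
  = 1    [(1/97) = 1]

1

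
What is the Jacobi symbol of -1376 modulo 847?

-1

(-1376/847)
  = (318/847)    [-1376 ≡ 318 mod 847]
  = (159/847)    [847 ≡ 7 mod 8 ⇒ (2/847) = +1]
  = -(847/159)    [QR: both ≡ 3 mod 4, sign flips]
  = -(52/159)    [847 ≡ 52 mod 159]
  = -(13/159)    [159 ≡ 7 mod 8 ⇒ (2/159)^2 = +1]
  = -(159/13)    [QR: 13 ≡ 1 mod 4, sign kept]
  = -(3/13)    [159 ≡ 3 mod 13]
  = -(13/3)    [QR: 13 ≡ 1 mod 4, sign kept]
  = -(1/3)    [13 ≡ 1 mod 3]
  = -1    [(1/3) = 1]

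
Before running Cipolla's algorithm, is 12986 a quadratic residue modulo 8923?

no

(12986/8923)
  = (4063/8923)    [12986 ≡ 4063 mod 8923]
  = -(8923/4063)    [QR: both ≡ 3 mod 4, sign flips]
  = -(797/4063)    [8923 ≡ 797 mod 4063]
  = -(4063/797)    [QR: 797 ≡ 1 mod 4, sign kept]
  = -(78/797)    [4063 ≡ 78 mod 797]
  = (39/797)    [797 ≡ 5 mod 8 ⇒ (2/797) = -1]
  = (797/39)    [QR: 797 ≡ 1 mod 4, sign kept]
  = (17/39)    [797 ≡ 17 mod 39]
  = (39/17)    [QR: 17 ≡ 1 mod 4, sign kept]
  = (5/17)    [39 ≡ 5 mod 17]
  = (17/5)    [QR: 5 ≡ 1 mod 4, sign kept]
  = (2/5)    [17 ≡ 2 mod 5]
  = -(1/5)    [5 ≡ 5 mod 8 ⇒ (2/5) = -1]
  = -1    [(1/5) = 1]
The Legendre symbol is -1, so x^2 ≡ 12986 (mod 8923) has no solution.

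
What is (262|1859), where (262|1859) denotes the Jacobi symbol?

Factor out 2: 262 = 2·131. Since 1859 ≡ 3 (mod 8), (2|1859) = -1. Now have -(131|1859).
Both 131 ≡ 3 and 1859 ≡ 3 (mod 4), so reciprocity gives (131|1859) = -(1859|131). Reduce: 1859 ≡ 25 (mod 131). Now have (25|131).
25 ≡ 1 (mod 4), so quadratic reciprocity gives (25|131) = (131|25). Reduce: 131 ≡ 6 (mod 25). Now have (6|25).
Factor out 2: 6 = 2·3. Since 25 ≡ 1 (mod 8), (2|25) = +1. Now have (3|25).
25 ≡ 1 (mod 4), so quadratic reciprocity gives (3|25) = (25|3). Reduce: 25 ≡ 1 (mod 3). Now have (1|3).
(1|3) = 1. Collecting the sign factors: 1.

1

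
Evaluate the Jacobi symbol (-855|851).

(-855|851)
  = (847|851)    [-855 ≡ 847 mod 851]
  = -(851|847)    [QR: both ≡ 3 mod 4, sign flips]
  = -(4|847)    [851 ≡ 4 mod 847]
  = -(1|847)    [847 ≡ 7 mod 8 ⇒ (2|847)^2 = +1]
  = -1    [(1|847) = 1]

-1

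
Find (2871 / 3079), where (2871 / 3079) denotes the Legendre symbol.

Both 2871 ≡ 3 and 3079 ≡ 3 (mod 4), so reciprocity gives (2871 / 3079) = -(3079 / 2871). Reduce: 3079 ≡ 208 (mod 2871). Now have -(208 / 2871).
Factor out 2: 208 = 2^4·13. Since 2871 ≡ 7 (mod 8), (2 / 2871) = +1, and (2 / 2871)^4 = +1. Now have -(13 / 2871).
13 ≡ 1 (mod 4), so quadratic reciprocity gives (13 / 2871) = (2871 / 13). Reduce: 2871 ≡ 11 (mod 13). Now have -(11 / 13).
13 ≡ 1 (mod 4), so quadratic reciprocity gives (11 / 13) = (13 / 11). Reduce: 13 ≡ 2 (mod 11). Now have -(2 / 11).
Factor out 2: 2 = 2. Since 11 ≡ 3 (mod 8), (2 / 11) = -1. Now have (1 / 11).
(1 / 11) = 1. Collecting the sign factors: 1.

1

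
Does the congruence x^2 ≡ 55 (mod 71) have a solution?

Both 55 ≡ 3 and 71 ≡ 3 (mod 4), so reciprocity gives (55/71) = -(71/55). Reduce: 71 ≡ 16 (mod 55). Now have -(16/55).
Factor out 2: 16 = 2^4. Since 55 ≡ 7 (mod 8), (2/55) = +1, and (2/55)^4 = +1. Now have -(1/55).
(1/55) = 1. Collecting the sign factors: -1.
The Legendre symbol is -1, so x^2 ≡ 55 (mod 71) has no solution.

no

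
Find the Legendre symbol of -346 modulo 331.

1

Pull out -1: (-346/331) = (-1/331)·(346/331). Since 331 ≡ 3 (mod 4), (-1/331) = -1. Now have -(346/331).
Reduce the numerator: 346 ≡ 15 (mod 331), so (346/331) = (15/331).
Both 15 ≡ 3 and 331 ≡ 3 (mod 4), so reciprocity gives (15/331) = -(331/15). Reduce: 331 ≡ 1 (mod 15). Now have (1/15).
(1/15) = 1. Collecting the sign factors: 1.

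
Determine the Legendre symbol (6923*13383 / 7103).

1

By multiplicativity, (6923·13383 / 7103) = (6923 / 7103)·(13383 / 7103).
First factor (6923 / 7103):
(6923 / 7103)
  = -(7103 / 6923)    [QR: both ≡ 3 mod 4, sign flips]
  = -(180 / 6923)    [7103 ≡ 180 mod 6923]
  = -(45 / 6923)    [6923 ≡ 3 mod 8 ⇒ (2 / 6923)^2 = +1]
  = -(6923 / 45)    [QR: 45 ≡ 1 mod 4, sign kept]
  = -(38 / 45)    [6923 ≡ 38 mod 45]
  = (19 / 45)    [45 ≡ 5 mod 8 ⇒ (2 / 45) = -1]
  = (45 / 19)    [QR: 45 ≡ 1 mod 4, sign kept]
  = (7 / 19)    [45 ≡ 7 mod 19]
  = -(19 / 7)    [QR: both ≡ 3 mod 4, sign flips]
  = -(5 / 7)    [19 ≡ 5 mod 7]
  = -(7 / 5)    [QR: 5 ≡ 1 mod 4, sign kept]
  = -(2 / 5)    [7 ≡ 2 mod 5]
  = (1 / 5)    [5 ≡ 5 mod 8 ⇒ (2 / 5) = -1]
  = 1    [(1 / 5) = 1]
Second factor (13383 / 7103):
(13383 / 7103)
  = (6280 / 7103)    [13383 ≡ 6280 mod 7103]
  = (785 / 7103)    [7103 ≡ 7 mod 8 ⇒ (2 / 7103)^3 = +1]
  = (7103 / 785)    [QR: 785 ≡ 1 mod 4, sign kept]
  = (38 / 785)    [7103 ≡ 38 mod 785]
  = (19 / 785)    [785 ≡ 1 mod 8 ⇒ (2 / 785) = +1]
  = (785 / 19)    [QR: 785 ≡ 1 mod 4, sign kept]
  = (6 / 19)    [785 ≡ 6 mod 19]
  = -(3 / 19)    [19 ≡ 3 mod 8 ⇒ (2 / 19) = -1]
  = (19 / 3)    [QR: both ≡ 3 mod 4, sign flips]
  = (1 / 3)    [19 ≡ 1 mod 3]
  = 1    [(1 / 3) = 1]
Product: (1)·(1) = 1.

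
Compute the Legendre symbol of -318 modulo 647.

Reduce the numerator: -318 ≡ 329 (mod 647), so (-318/647) = (329/647).
329 ≡ 1 (mod 4), so quadratic reciprocity gives (329/647) = (647/329). Reduce: 647 ≡ 318 (mod 329). Now have (318/329).
Factor out 2: 318 = 2·159. Since 329 ≡ 1 (mod 8), (2/329) = +1. Now have (159/329).
329 ≡ 1 (mod 4), so quadratic reciprocity gives (159/329) = (329/159). Reduce: 329 ≡ 11 (mod 159). Now have (11/159).
Both 11 ≡ 3 and 159 ≡ 3 (mod 4), so reciprocity gives (11/159) = -(159/11). Reduce: 159 ≡ 5 (mod 11). Now have -(5/11).
5 ≡ 1 (mod 4), so quadratic reciprocity gives (5/11) = (11/5). Reduce: 11 ≡ 1 (mod 5). Now have -(1/5).
(1/5) = 1. Collecting the sign factors: -1.

-1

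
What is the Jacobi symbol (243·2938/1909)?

-1

By multiplicativity, (243·2938/1909) = (243/1909)·(2938/1909).
First factor (243/1909):
1909 ≡ 1 (mod 4), so quadratic reciprocity gives (243/1909) = (1909/243). Reduce: 1909 ≡ 208 (mod 243). Now have (208/243).
Factor out 2: 208 = 2^4·13. Since 243 ≡ 3 (mod 8), (2/243) = -1, and (2/243)^4 = +1. Now have (13/243).
13 ≡ 1 (mod 4), so quadratic reciprocity gives (13/243) = (243/13). Reduce: 243 ≡ 9 (mod 13). Now have (9/13).
9 ≡ 1 (mod 4), so quadratic reciprocity gives (9/13) = (13/9). Reduce: 13 ≡ 4 (mod 9). Now have (4/9).
Factor out 2: 4 = 2^2. Since 9 ≡ 1 (mod 8), (2/9) = +1, and (2/9)^2 = +1. Now have (1/9).
(1/9) = 1. Collecting the sign factors: 1.
Second factor (2938/1909):
Reduce the numerator: 2938 ≡ 1029 (mod 1909), so (2938/1909) = (1029/1909).
1029 ≡ 1 (mod 4), so quadratic reciprocity gives (1029/1909) = (1909/1029). Reduce: 1909 ≡ 880 (mod 1029). Now have (880/1029).
Factor out 2: 880 = 2^4·55. Since 1029 ≡ 5 (mod 8), (2/1029) = -1, and (2/1029)^4 = +1. Now have (55/1029).
1029 ≡ 1 (mod 4), so quadratic reciprocity gives (55/1029) = (1029/55). Reduce: 1029 ≡ 39 (mod 55). Now have (39/55).
Both 39 ≡ 3 and 55 ≡ 3 (mod 4), so reciprocity gives (39/55) = -(55/39). Reduce: 55 ≡ 16 (mod 39). Now have -(16/39).
Factor out 2: 16 = 2^4. Since 39 ≡ 7 (mod 8), (2/39) = +1, and (2/39)^4 = +1. Now have -(1/39).
(1/39) = 1. Collecting the sign factors: -1.
Product: (1)·(-1) = -1.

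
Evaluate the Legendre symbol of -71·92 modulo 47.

By multiplicativity, (-71·92/47) = (-71/47)·(92/47).
First factor (-71/47):
(-71/47)
  = (23/47)    [-71 ≡ 23 mod 47]
  = -(47/23)    [QR: both ≡ 3 mod 4, sign flips]
  = -(1/23)    [47 ≡ 1 mod 23]
  = -1    [(1/23) = 1]
Second factor (92/47):
(92/47)
  = (45/47)    [92 ≡ 45 mod 47]
  = (47/45)    [QR: 45 ≡ 1 mod 4, sign kept]
  = (2/45)    [47 ≡ 2 mod 45]
  = -(1/45)    [45 ≡ 5 mod 8 ⇒ (2/45) = -1]
  = -1    [(1/45) = 1]
Product: (-1)·(-1) = 1.

1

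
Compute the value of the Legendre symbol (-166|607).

1

Reduce the numerator: -166 ≡ 441 (mod 607), so (-166|607) = (441|607).
441 ≡ 1 (mod 4), so quadratic reciprocity gives (441|607) = (607|441). Reduce: 607 ≡ 166 (mod 441). Now have (166|441).
Factor out 2: 166 = 2·83. Since 441 ≡ 1 (mod 8), (2|441) = +1. Now have (83|441).
441 ≡ 1 (mod 4), so quadratic reciprocity gives (83|441) = (441|83). Reduce: 441 ≡ 26 (mod 83). Now have (26|83).
Factor out 2: 26 = 2·13. Since 83 ≡ 3 (mod 8), (2|83) = -1. Now have -(13|83).
13 ≡ 1 (mod 4), so quadratic reciprocity gives (13|83) = (83|13). Reduce: 83 ≡ 5 (mod 13). Now have -(5|13).
5 ≡ 1 (mod 4), so quadratic reciprocity gives (5|13) = (13|5). Reduce: 13 ≡ 3 (mod 5). Now have -(3|5).
5 ≡ 1 (mod 4), so quadratic reciprocity gives (3|5) = (5|3). Reduce: 5 ≡ 2 (mod 3). Now have -(2|3).
Factor out 2: 2 = 2. Since 3 ≡ 3 (mod 8), (2|3) = -1. Now have (1|3).
(1|3) = 1. Collecting the sign factors: 1.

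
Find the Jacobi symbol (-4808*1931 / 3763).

1

By multiplicativity, (-4808·1931 / 3763) = (-4808 / 3763)·(1931 / 3763).
First factor (-4808 / 3763):
Pull out -1: (-4808 / 3763) = (-1 / 3763)·(4808 / 3763). Since 3763 ≡ 3 (mod 4), (-1 / 3763) = -1. Now have -(4808 / 3763).
Reduce the numerator: 4808 ≡ 1045 (mod 3763), so (4808 / 3763) = (1045 / 3763).
1045 ≡ 1 (mod 4), so quadratic reciprocity gives (1045 / 3763) = (3763 / 1045). Reduce: 3763 ≡ 628 (mod 1045). Now have -(628 / 1045).
Factor out 2: 628 = 2^2·157. Since 1045 ≡ 5 (mod 8), (2 / 1045) = -1, and (2 / 1045)^2 = +1. Now have -(157 / 1045).
157 ≡ 1 (mod 4), so quadratic reciprocity gives (157 / 1045) = (1045 / 157). Reduce: 1045 ≡ 103 (mod 157). Now have -(103 / 157).
157 ≡ 1 (mod 4), so quadratic reciprocity gives (103 / 157) = (157 / 103). Reduce: 157 ≡ 54 (mod 103). Now have -(54 / 103).
Factor out 2: 54 = 2·27. Since 103 ≡ 7 (mod 8), (2 / 103) = +1. Now have -(27 / 103).
Both 27 ≡ 3 and 103 ≡ 3 (mod 4), so reciprocity gives (27 / 103) = -(103 / 27). Reduce: 103 ≡ 22 (mod 27). Now have (22 / 27).
Factor out 2: 22 = 2·11. Since 27 ≡ 3 (mod 8), (2 / 27) = -1. Now have -(11 / 27).
Both 11 ≡ 3 and 27 ≡ 3 (mod 4), so reciprocity gives (11 / 27) = -(27 / 11). Reduce: 27 ≡ 5 (mod 11). Now have (5 / 11).
5 ≡ 1 (mod 4), so quadratic reciprocity gives (5 / 11) = (11 / 5). Reduce: 11 ≡ 1 (mod 5). Now have (1 / 5).
(1 / 5) = 1. Collecting the sign factors: 1.
Second factor (1931 / 3763):
Both 1931 ≡ 3 and 3763 ≡ 3 (mod 4), so reciprocity gives (1931 / 3763) = -(3763 / 1931). Reduce: 3763 ≡ 1832 (mod 1931). Now have -(1832 / 1931).
Factor out 2: 1832 = 2^3·229. Since 1931 ≡ 3 (mod 8), (2 / 1931) = -1, and (2 / 1931)^3 = -1. Now have (229 / 1931).
229 ≡ 1 (mod 4), so quadratic reciprocity gives (229 / 1931) = (1931 / 229). Reduce: 1931 ≡ 99 (mod 229). Now have (99 / 229).
229 ≡ 1 (mod 4), so quadratic reciprocity gives (99 / 229) = (229 / 99). Reduce: 229 ≡ 31 (mod 99). Now have (31 / 99).
Both 31 ≡ 3 and 99 ≡ 3 (mod 4), so reciprocity gives (31 / 99) = -(99 / 31). Reduce: 99 ≡ 6 (mod 31). Now have -(6 / 31).
Factor out 2: 6 = 2·3. Since 31 ≡ 7 (mod 8), (2 / 31) = +1. Now have -(3 / 31).
Both 3 ≡ 3 and 31 ≡ 3 (mod 4), so reciprocity gives (3 / 31) = -(31 / 3). Reduce: 31 ≡ 1 (mod 3). Now have (1 / 3).
(1 / 3) = 1. Collecting the sign factors: 1.
Product: (1)·(1) = 1.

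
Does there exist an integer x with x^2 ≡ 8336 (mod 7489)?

no

(8336/7489)
  = (847/7489)    [8336 ≡ 847 mod 7489]
  = (7489/847)    [QR: 7489 ≡ 1 mod 4, sign kept]
  = (713/847)    [7489 ≡ 713 mod 847]
  = (847/713)    [QR: 713 ≡ 1 mod 4, sign kept]
  = (134/713)    [847 ≡ 134 mod 713]
  = (67/713)    [713 ≡ 1 mod 8 ⇒ (2/713) = +1]
  = (713/67)    [QR: 713 ≡ 1 mod 4, sign kept]
  = (43/67)    [713 ≡ 43 mod 67]
  = -(67/43)    [QR: both ≡ 3 mod 4, sign flips]
  = -(24/43)    [67 ≡ 24 mod 43]
  = (3/43)    [43 ≡ 3 mod 8 ⇒ (2/43)^3 = -1]
  = -(43/3)    [QR: both ≡ 3 mod 4, sign flips]
  = -(1/3)    [43 ≡ 1 mod 3]
  = -1    [(1/3) = 1]
The Legendre symbol is -1, so x^2 ≡ 8336 (mod 7489) has no solution.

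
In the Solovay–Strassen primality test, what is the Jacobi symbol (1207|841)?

1

(1207|841)
  = (366|841)    [1207 ≡ 366 mod 841]
  = (183|841)    [841 ≡ 1 mod 8 ⇒ (2|841) = +1]
  = (841|183)    [QR: 841 ≡ 1 mod 4, sign kept]
  = (109|183)    [841 ≡ 109 mod 183]
  = (183|109)    [QR: 109 ≡ 1 mod 4, sign kept]
  = (74|109)    [183 ≡ 74 mod 109]
  = -(37|109)    [109 ≡ 5 mod 8 ⇒ (2|109) = -1]
  = -(109|37)    [QR: 37 ≡ 1 mod 4, sign kept]
  = -(35|37)    [109 ≡ 35 mod 37]
  = -(37|35)    [QR: 37 ≡ 1 mod 4, sign kept]
  = -(2|35)    [37 ≡ 2 mod 35]
  = (1|35)    [35 ≡ 3 mod 8 ⇒ (2|35) = -1]
  = 1    [(1|35) = 1]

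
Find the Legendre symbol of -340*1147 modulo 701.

By multiplicativity, (-340·1147 / 701) = (-340 / 701)·(1147 / 701).
First factor (-340 / 701):
Reduce the numerator: -340 ≡ 361 (mod 701), so (-340 / 701) = (361 / 701).
361 ≡ 1 (mod 4), so quadratic reciprocity gives (361 / 701) = (701 / 361). Reduce: 701 ≡ 340 (mod 361). Now have (340 / 361).
Factor out 2: 340 = 2^2·85. Since 361 ≡ 1 (mod 8), (2 / 361) = +1, and (2 / 361)^2 = +1. Now have (85 / 361).
85 ≡ 1 (mod 4), so quadratic reciprocity gives (85 / 361) = (361 / 85). Reduce: 361 ≡ 21 (mod 85). Now have (21 / 85).
21 ≡ 1 (mod 4), so quadratic reciprocity gives (21 / 85) = (85 / 21). Reduce: 85 ≡ 1 (mod 21). Now have (1 / 21).
(1 / 21) = 1. Collecting the sign factors: 1.
Second factor (1147 / 701):
Reduce the numerator: 1147 ≡ 446 (mod 701), so (1147 / 701) = (446 / 701).
Factor out 2: 446 = 2·223. Since 701 ≡ 5 (mod 8), (2 / 701) = -1. Now have -(223 / 701).
701 ≡ 1 (mod 4), so quadratic reciprocity gives (223 / 701) = (701 / 223). Reduce: 701 ≡ 32 (mod 223). Now have -(32 / 223).
Factor out 2: 32 = 2^5. Since 223 ≡ 7 (mod 8), (2 / 223) = +1, and (2 / 223)^5 = +1. Now have -(1 / 223).
(1 / 223) = 1. Collecting the sign factors: -1.
Product: (1)·(-1) = -1.

-1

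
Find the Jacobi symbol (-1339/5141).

1

Pull out -1: (-1339/5141) = (-1/5141)·(1339/5141). Since 5141 ≡ 1 (mod 4), (-1/5141) = +1. Now have (1339/5141).
5141 ≡ 1 (mod 4), so quadratic reciprocity gives (1339/5141) = (5141/1339). Reduce: 5141 ≡ 1124 (mod 1339). Now have (1124/1339).
Factor out 2: 1124 = 2^2·281. Since 1339 ≡ 3 (mod 8), (2/1339) = -1, and (2/1339)^2 = +1. Now have (281/1339).
281 ≡ 1 (mod 4), so quadratic reciprocity gives (281/1339) = (1339/281). Reduce: 1339 ≡ 215 (mod 281). Now have (215/281).
281 ≡ 1 (mod 4), so quadratic reciprocity gives (215/281) = (281/215). Reduce: 281 ≡ 66 (mod 215). Now have (66/215).
Factor out 2: 66 = 2·33. Since 215 ≡ 7 (mod 8), (2/215) = +1. Now have (33/215).
33 ≡ 1 (mod 4), so quadratic reciprocity gives (33/215) = (215/33). Reduce: 215 ≡ 17 (mod 33). Now have (17/33).
17 ≡ 1 (mod 4), so quadratic reciprocity gives (17/33) = (33/17). Reduce: 33 ≡ 16 (mod 17). Now have (16/17).
Factor out 2: 16 = 2^4. Since 17 ≡ 1 (mod 8), (2/17) = +1, and (2/17)^4 = +1. Now have (1/17).
(1/17) = 1. Collecting the sign factors: 1.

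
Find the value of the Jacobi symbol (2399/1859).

(2399/1859)
  = (540/1859)    [2399 ≡ 540 mod 1859]
  = (135/1859)    [1859 ≡ 3 mod 8 ⇒ (2/1859)^2 = +1]
  = -(1859/135)    [QR: both ≡ 3 mod 4, sign flips]
  = -(104/135)    [1859 ≡ 104 mod 135]
  = -(13/135)    [135 ≡ 7 mod 8 ⇒ (2/135)^3 = +1]
  = -(135/13)    [QR: 13 ≡ 1 mod 4, sign kept]
  = -(5/13)    [135 ≡ 5 mod 13]
  = -(13/5)    [QR: 5 ≡ 1 mod 4, sign kept]
  = -(3/5)    [13 ≡ 3 mod 5]
  = -(5/3)    [QR: 5 ≡ 1 mod 4, sign kept]
  = -(2/3)    [5 ≡ 2 mod 3]
  = (1/3)    [3 ≡ 3 mod 8 ⇒ (2/3) = -1]
  = 1    [(1/3) = 1]

1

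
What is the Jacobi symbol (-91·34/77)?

By multiplicativity, (-91·34/77) = (-91/77)·(34/77).
First factor (-91/77):
(-91/77)
  = (91/77)    [77 ≡ 1 mod 4 ⇒ (-1/77) = +1]
  = (14/77)    [91 ≡ 14 mod 77]
  = -(7/77)    [77 ≡ 5 mod 8 ⇒ (2/77) = -1]
  = -(77/7)    [QR: 77 ≡ 1 mod 4, sign kept]
  = -(0/7)    [77 ≡ 0 mod 7]
  = 0    [numerator 0, gcd > 1]
Second factor (34/77):
(34/77)
  = -(17/77)    [77 ≡ 5 mod 8 ⇒ (2/77) = -1]
  = -(77/17)    [QR: 17 ≡ 1 mod 4, sign kept]
  = -(9/17)    [77 ≡ 9 mod 17]
  = -(17/9)    [QR: 9 ≡ 1 mod 4, sign kept]
  = -(8/9)    [17 ≡ 8 mod 9]
  = -(1/9)    [9 ≡ 1 mod 8 ⇒ (2/9)^3 = +1]
  = -1    [(1/9) = 1]
Product: (0)·(-1) = 0.

0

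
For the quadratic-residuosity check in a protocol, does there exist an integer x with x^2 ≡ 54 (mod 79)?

no

(54/79)
  = (27/79)    [79 ≡ 7 mod 8 ⇒ (2/79) = +1]
  = -(79/27)    [QR: both ≡ 3 mod 4, sign flips]
  = -(25/27)    [79 ≡ 25 mod 27]
  = -(27/25)    [QR: 25 ≡ 1 mod 4, sign kept]
  = -(2/25)    [27 ≡ 2 mod 25]
  = -(1/25)    [25 ≡ 1 mod 8 ⇒ (2/25) = +1]
  = -1    [(1/25) = 1]
The Legendre symbol is -1, so x^2 ≡ 54 (mod 79) has no solution.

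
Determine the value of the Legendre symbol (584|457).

1

Reduce the numerator: 584 ≡ 127 (mod 457), so (584|457) = (127|457).
457 ≡ 1 (mod 4), so quadratic reciprocity gives (127|457) = (457|127). Reduce: 457 ≡ 76 (mod 127). Now have (76|127).
Factor out 2: 76 = 2^2·19. Since 127 ≡ 7 (mod 8), (2|127) = +1, and (2|127)^2 = +1. Now have (19|127).
Both 19 ≡ 3 and 127 ≡ 3 (mod 4), so reciprocity gives (19|127) = -(127|19). Reduce: 127 ≡ 13 (mod 19). Now have -(13|19).
13 ≡ 1 (mod 4), so quadratic reciprocity gives (13|19) = (19|13). Reduce: 19 ≡ 6 (mod 13). Now have -(6|13).
Factor out 2: 6 = 2·3. Since 13 ≡ 5 (mod 8), (2|13) = -1. Now have (3|13).
13 ≡ 1 (mod 4), so quadratic reciprocity gives (3|13) = (13|3). Reduce: 13 ≡ 1 (mod 3). Now have (1|3).
(1|3) = 1. Collecting the sign factors: 1.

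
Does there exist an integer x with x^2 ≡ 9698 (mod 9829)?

(9698|9829)
  = -(4849|9829)    [9829 ≡ 5 mod 8 ⇒ (2|9829) = -1]
  = -(9829|4849)    [QR: 4849 ≡ 1 mod 4, sign kept]
  = -(131|4849)    [9829 ≡ 131 mod 4849]
  = -(4849|131)    [QR: 4849 ≡ 1 mod 4, sign kept]
  = -(2|131)    [4849 ≡ 2 mod 131]
  = (1|131)    [131 ≡ 3 mod 8 ⇒ (2|131) = -1]
  = 1    [(1|131) = 1]
(9698|9829) = 1, and 9829 is prime, so 9698 is a quadratic residue mod 9829.

yes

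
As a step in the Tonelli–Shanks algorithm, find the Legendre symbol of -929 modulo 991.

(-929|991)
  = -(929|991)    [991 ≡ 3 mod 4 ⇒ (-1|991) = -1]
  = -(991|929)    [QR: 929 ≡ 1 mod 4, sign kept]
  = -(62|929)    [991 ≡ 62 mod 929]
  = -(31|929)    [929 ≡ 1 mod 8 ⇒ (2|929) = +1]
  = -(929|31)    [QR: 929 ≡ 1 mod 4, sign kept]
  = -(30|31)    [929 ≡ 30 mod 31]
  = -(15|31)    [31 ≡ 7 mod 8 ⇒ (2|31) = +1]
  = (31|15)    [QR: both ≡ 3 mod 4, sign flips]
  = (1|15)    [31 ≡ 1 mod 15]
  = 1    [(1|15) = 1]

1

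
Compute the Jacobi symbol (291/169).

(291/169)
  = (122/169)    [291 ≡ 122 mod 169]
  = (61/169)    [169 ≡ 1 mod 8 ⇒ (2/169) = +1]
  = (169/61)    [QR: 61 ≡ 1 mod 4, sign kept]
  = (47/61)    [169 ≡ 47 mod 61]
  = (61/47)    [QR: 61 ≡ 1 mod 4, sign kept]
  = (14/47)    [61 ≡ 14 mod 47]
  = (7/47)    [47 ≡ 7 mod 8 ⇒ (2/47) = +1]
  = -(47/7)    [QR: both ≡ 3 mod 4, sign flips]
  = -(5/7)    [47 ≡ 5 mod 7]
  = -(7/5)    [QR: 5 ≡ 1 mod 4, sign kept]
  = -(2/5)    [7 ≡ 2 mod 5]
  = (1/5)    [5 ≡ 5 mod 8 ⇒ (2/5) = -1]
  = 1    [(1/5) = 1]

1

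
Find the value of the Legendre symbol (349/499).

(349/499)
  = (499/349)    [QR: 349 ≡ 1 mod 4, sign kept]
  = (150/349)    [499 ≡ 150 mod 349]
  = -(75/349)    [349 ≡ 5 mod 8 ⇒ (2/349) = -1]
  = -(349/75)    [QR: 349 ≡ 1 mod 4, sign kept]
  = -(49/75)    [349 ≡ 49 mod 75]
  = -(75/49)    [QR: 49 ≡ 1 mod 4, sign kept]
  = -(26/49)    [75 ≡ 26 mod 49]
  = -(13/49)    [49 ≡ 1 mod 8 ⇒ (2/49) = +1]
  = -(49/13)    [QR: 13 ≡ 1 mod 4, sign kept]
  = -(10/13)    [49 ≡ 10 mod 13]
  = (5/13)    [13 ≡ 5 mod 8 ⇒ (2/13) = -1]
  = (13/5)    [QR: 5 ≡ 1 mod 4, sign kept]
  = (3/5)    [13 ≡ 3 mod 5]
  = (5/3)    [QR: 5 ≡ 1 mod 4, sign kept]
  = (2/3)    [5 ≡ 2 mod 3]
  = -(1/3)    [3 ≡ 3 mod 8 ⇒ (2/3) = -1]
  = -1    [(1/3) = 1]

-1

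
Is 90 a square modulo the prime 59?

no

Reduce the numerator: 90 ≡ 31 (mod 59), so (90/59) = (31/59).
Both 31 ≡ 3 and 59 ≡ 3 (mod 4), so reciprocity gives (31/59) = -(59/31). Reduce: 59 ≡ 28 (mod 31). Now have -(28/31).
Factor out 2: 28 = 2^2·7. Since 31 ≡ 7 (mod 8), (2/31) = +1, and (2/31)^2 = +1. Now have -(7/31).
Both 7 ≡ 3 and 31 ≡ 3 (mod 4), so reciprocity gives (7/31) = -(31/7). Reduce: 31 ≡ 3 (mod 7). Now have (3/7).
Both 3 ≡ 3 and 7 ≡ 3 (mod 4), so reciprocity gives (3/7) = -(7/3). Reduce: 7 ≡ 1 (mod 3). Now have -(1/3).
(1/3) = 1. Collecting the sign factors: -1.
The Legendre symbol is -1, so x^2 ≡ 90 (mod 59) has no solution.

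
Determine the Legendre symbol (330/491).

-1

Factor out 2: 330 = 2·165. Since 491 ≡ 3 (mod 8), (2/491) = -1. Now have -(165/491).
165 ≡ 1 (mod 4), so quadratic reciprocity gives (165/491) = (491/165). Reduce: 491 ≡ 161 (mod 165). Now have -(161/165).
161 ≡ 1 (mod 4), so quadratic reciprocity gives (161/165) = (165/161). Reduce: 165 ≡ 4 (mod 161). Now have -(4/161).
Factor out 2: 4 = 2^2. Since 161 ≡ 1 (mod 8), (2/161) = +1, and (2/161)^2 = +1. Now have -(1/161).
(1/161) = 1. Collecting the sign factors: -1.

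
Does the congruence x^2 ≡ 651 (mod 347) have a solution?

(651/347)
  = (304/347)    [651 ≡ 304 mod 347]
  = (19/347)    [347 ≡ 3 mod 8 ⇒ (2/347)^4 = +1]
  = -(347/19)    [QR: both ≡ 3 mod 4, sign flips]
  = -(5/19)    [347 ≡ 5 mod 19]
  = -(19/5)    [QR: 5 ≡ 1 mod 4, sign kept]
  = -(4/5)    [19 ≡ 4 mod 5]
  = -(1/5)    [5 ≡ 5 mod 8 ⇒ (2/5)^2 = +1]
  = -1    [(1/5) = 1]
(651/347) = -1, and 347 is prime, so 651 is not a quadratic residue mod 347.

no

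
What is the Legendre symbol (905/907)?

1

905 ≡ 1 (mod 4), so quadratic reciprocity gives (905/907) = (907/905). Reduce: 907 ≡ 2 (mod 905). Now have (2/905).
Factor out 2: 2 = 2. Since 905 ≡ 1 (mod 8), (2/905) = +1. Now have (1/905).
(1/905) = 1. Collecting the sign factors: 1.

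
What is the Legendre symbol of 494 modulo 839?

-1

Factor out 2: 494 = 2·247. Since 839 ≡ 7 (mod 8), (2/839) = +1. Now have (247/839).
Both 247 ≡ 3 and 839 ≡ 3 (mod 4), so reciprocity gives (247/839) = -(839/247). Reduce: 839 ≡ 98 (mod 247). Now have -(98/247).
Factor out 2: 98 = 2·49. Since 247 ≡ 7 (mod 8), (2/247) = +1. Now have -(49/247).
49 ≡ 1 (mod 4), so quadratic reciprocity gives (49/247) = (247/49). Reduce: 247 ≡ 2 (mod 49). Now have -(2/49).
Factor out 2: 2 = 2. Since 49 ≡ 1 (mod 8), (2/49) = +1. Now have -(1/49).
(1/49) = 1. Collecting the sign factors: -1.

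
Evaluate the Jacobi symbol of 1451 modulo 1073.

-1

Reduce the numerator: 1451 ≡ 378 (mod 1073), so (1451/1073) = (378/1073).
Factor out 2: 378 = 2·189. Since 1073 ≡ 1 (mod 8), (2/1073) = +1. Now have (189/1073).
189 ≡ 1 (mod 4), so quadratic reciprocity gives (189/1073) = (1073/189). Reduce: 1073 ≡ 128 (mod 189). Now have (128/189).
Factor out 2: 128 = 2^7. Since 189 ≡ 5 (mod 8), (2/189) = -1, and (2/189)^7 = -1. Now have -(1/189).
(1/189) = 1. Collecting the sign factors: -1.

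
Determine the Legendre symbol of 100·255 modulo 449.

By multiplicativity, (100·255|449) = (100|449)·(255|449).
First factor (100|449):
(100|449)
  = (25|449)    [449 ≡ 1 mod 8 ⇒ (2|449)^2 = +1]
  = (449|25)    [QR: 25 ≡ 1 mod 4, sign kept]
  = (24|25)    [449 ≡ 24 mod 25]
  = (3|25)    [25 ≡ 1 mod 8 ⇒ (2|25)^3 = +1]
  = (25|3)    [QR: 25 ≡ 1 mod 4, sign kept]
  = (1|3)    [25 ≡ 1 mod 3]
  = 1    [(1|3) = 1]
Second factor (255|449):
(255|449)
  = (449|255)    [QR: 449 ≡ 1 mod 4, sign kept]
  = (194|255)    [449 ≡ 194 mod 255]
  = (97|255)    [255 ≡ 7 mod 8 ⇒ (2|255) = +1]
  = (255|97)    [QR: 97 ≡ 1 mod 4, sign kept]
  = (61|97)    [255 ≡ 61 mod 97]
  = (97|61)    [QR: 61 ≡ 1 mod 4, sign kept]
  = (36|61)    [97 ≡ 36 mod 61]
  = (9|61)    [61 ≡ 5 mod 8 ⇒ (2|61)^2 = +1]
  = (61|9)    [QR: 9 ≡ 1 mod 4, sign kept]
  = (7|9)    [61 ≡ 7 mod 9]
  = (9|7)    [QR: 9 ≡ 1 mod 4, sign kept]
  = (2|7)    [9 ≡ 2 mod 7]
  = (1|7)    [7 ≡ 7 mod 8 ⇒ (2|7) = +1]
  = 1    [(1|7) = 1]
Product: (1)·(1) = 1.

1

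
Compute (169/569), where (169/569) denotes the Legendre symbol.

(169/569)
  = (569/169)    [QR: 169 ≡ 1 mod 4, sign kept]
  = (62/169)    [569 ≡ 62 mod 169]
  = (31/169)    [169 ≡ 1 mod 8 ⇒ (2/169) = +1]
  = (169/31)    [QR: 169 ≡ 1 mod 4, sign kept]
  = (14/31)    [169 ≡ 14 mod 31]
  = (7/31)    [31 ≡ 7 mod 8 ⇒ (2/31) = +1]
  = -(31/7)    [QR: both ≡ 3 mod 4, sign flips]
  = -(3/7)    [31 ≡ 3 mod 7]
  = (7/3)    [QR: both ≡ 3 mod 4, sign flips]
  = (1/3)    [7 ≡ 1 mod 3]
  = 1    [(1/3) = 1]

1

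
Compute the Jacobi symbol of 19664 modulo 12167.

-1

Reduce the numerator: 19664 ≡ 7497 (mod 12167), so (19664/12167) = (7497/12167).
7497 ≡ 1 (mod 4), so quadratic reciprocity gives (7497/12167) = (12167/7497). Reduce: 12167 ≡ 4670 (mod 7497). Now have (4670/7497).
Factor out 2: 4670 = 2·2335. Since 7497 ≡ 1 (mod 8), (2/7497) = +1. Now have (2335/7497).
7497 ≡ 1 (mod 4), so quadratic reciprocity gives (2335/7497) = (7497/2335). Reduce: 7497 ≡ 492 (mod 2335). Now have (492/2335).
Factor out 2: 492 = 2^2·123. Since 2335 ≡ 7 (mod 8), (2/2335) = +1, and (2/2335)^2 = +1. Now have (123/2335).
Both 123 ≡ 3 and 2335 ≡ 3 (mod 4), so reciprocity gives (123/2335) = -(2335/123). Reduce: 2335 ≡ 121 (mod 123). Now have -(121/123).
121 ≡ 1 (mod 4), so quadratic reciprocity gives (121/123) = (123/121). Reduce: 123 ≡ 2 (mod 121). Now have -(2/121).
Factor out 2: 2 = 2. Since 121 ≡ 1 (mod 8), (2/121) = +1. Now have -(1/121).
(1/121) = 1. Collecting the sign factors: -1.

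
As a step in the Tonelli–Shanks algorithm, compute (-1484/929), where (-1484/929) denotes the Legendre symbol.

Reduce the numerator: -1484 ≡ 374 (mod 929), so (-1484/929) = (374/929).
Factor out 2: 374 = 2·187. Since 929 ≡ 1 (mod 8), (2/929) = +1. Now have (187/929).
929 ≡ 1 (mod 4), so quadratic reciprocity gives (187/929) = (929/187). Reduce: 929 ≡ 181 (mod 187). Now have (181/187).
181 ≡ 1 (mod 4), so quadratic reciprocity gives (181/187) = (187/181). Reduce: 187 ≡ 6 (mod 181). Now have (6/181).
Factor out 2: 6 = 2·3. Since 181 ≡ 5 (mod 8), (2/181) = -1. Now have -(3/181).
181 ≡ 1 (mod 4), so quadratic reciprocity gives (3/181) = (181/3). Reduce: 181 ≡ 1 (mod 3). Now have -(1/3).
(1/3) = 1. Collecting the sign factors: -1.

-1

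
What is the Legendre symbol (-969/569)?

1

(-969/569)
  = (969/569)    [569 ≡ 1 mod 4 ⇒ (-1/569) = +1]
  = (400/569)    [969 ≡ 400 mod 569]
  = (25/569)    [569 ≡ 1 mod 8 ⇒ (2/569)^4 = +1]
  = (569/25)    [QR: 25 ≡ 1 mod 4, sign kept]
  = (19/25)    [569 ≡ 19 mod 25]
  = (25/19)    [QR: 25 ≡ 1 mod 4, sign kept]
  = (6/19)    [25 ≡ 6 mod 19]
  = -(3/19)    [19 ≡ 3 mod 8 ⇒ (2/19) = -1]
  = (19/3)    [QR: both ≡ 3 mod 4, sign flips]
  = (1/3)    [19 ≡ 1 mod 3]
  = 1    [(1/3) = 1]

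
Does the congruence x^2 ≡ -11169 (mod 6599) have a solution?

no

(-11169/6599)
  = -(11169/6599)    [6599 ≡ 3 mod 4 ⇒ (-1/6599) = -1]
  = -(4570/6599)    [11169 ≡ 4570 mod 6599]
  = -(2285/6599)    [6599 ≡ 7 mod 8 ⇒ (2/6599) = +1]
  = -(6599/2285)    [QR: 2285 ≡ 1 mod 4, sign kept]
  = -(2029/2285)    [6599 ≡ 2029 mod 2285]
  = -(2285/2029)    [QR: 2029 ≡ 1 mod 4, sign kept]
  = -(256/2029)    [2285 ≡ 256 mod 2029]
  = -(1/2029)    [2029 ≡ 5 mod 8 ⇒ (2/2029)^8 = +1]
  = -1    [(1/2029) = 1]
(-11169/6599) = -1, and 6599 is prime, so -11169 is not a quadratic residue mod 6599.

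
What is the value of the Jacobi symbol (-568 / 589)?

(-568 / 589)
  = (21 / 589)    [-568 ≡ 21 mod 589]
  = (589 / 21)    [QR: 21 ≡ 1 mod 4, sign kept]
  = (1 / 21)    [589 ≡ 1 mod 21]
  = 1    [(1 / 21) = 1]

1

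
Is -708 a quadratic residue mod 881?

yes

(-708|881)
  = (173|881)    [-708 ≡ 173 mod 881]
  = (881|173)    [QR: 173 ≡ 1 mod 4, sign kept]
  = (16|173)    [881 ≡ 16 mod 173]
  = (1|173)    [173 ≡ 5 mod 8 ⇒ (2|173)^4 = +1]
  = 1    [(1|173) = 1]
The Legendre symbol is 1, so x^2 ≡ -708 (mod 881) has solution.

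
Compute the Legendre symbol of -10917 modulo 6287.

Pull out -1: (-10917 / 6287) = (-1 / 6287)·(10917 / 6287). Since 6287 ≡ 3 (mod 4), (-1 / 6287) = -1. Now have -(10917 / 6287).
Reduce the numerator: 10917 ≡ 4630 (mod 6287), so (10917 / 6287) = (4630 / 6287).
Factor out 2: 4630 = 2·2315. Since 6287 ≡ 7 (mod 8), (2 / 6287) = +1. Now have -(2315 / 6287).
Both 2315 ≡ 3 and 6287 ≡ 3 (mod 4), so reciprocity gives (2315 / 6287) = -(6287 / 2315). Reduce: 6287 ≡ 1657 (mod 2315). Now have (1657 / 2315).
1657 ≡ 1 (mod 4), so quadratic reciprocity gives (1657 / 2315) = (2315 / 1657). Reduce: 2315 ≡ 658 (mod 1657). Now have (658 / 1657).
Factor out 2: 658 = 2·329. Since 1657 ≡ 1 (mod 8), (2 / 1657) = +1. Now have (329 / 1657).
329 ≡ 1 (mod 4), so quadratic reciprocity gives (329 / 1657) = (1657 / 329). Reduce: 1657 ≡ 12 (mod 329). Now have (12 / 329).
Factor out 2: 12 = 2^2·3. Since 329 ≡ 1 (mod 8), (2 / 329) = +1, and (2 / 329)^2 = +1. Now have (3 / 329).
329 ≡ 1 (mod 4), so quadratic reciprocity gives (3 / 329) = (329 / 3). Reduce: 329 ≡ 2 (mod 3). Now have (2 / 3).
Factor out 2: 2 = 2. Since 3 ≡ 3 (mod 8), (2 / 3) = -1. Now have -(1 / 3).
(1 / 3) = 1. Collecting the sign factors: -1.

-1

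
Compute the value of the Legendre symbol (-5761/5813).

-1

(-5761/5813)
  = (52/5813)    [-5761 ≡ 52 mod 5813]
  = (13/5813)    [5813 ≡ 5 mod 8 ⇒ (2/5813)^2 = +1]
  = (5813/13)    [QR: 13 ≡ 1 mod 4, sign kept]
  = (2/13)    [5813 ≡ 2 mod 13]
  = -(1/13)    [13 ≡ 5 mod 8 ⇒ (2/13) = -1]
  = -1    [(1/13) = 1]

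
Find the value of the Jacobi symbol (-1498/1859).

(-1498/1859)
  = (361/1859)    [-1498 ≡ 361 mod 1859]
  = (1859/361)    [QR: 361 ≡ 1 mod 4, sign kept]
  = (54/361)    [1859 ≡ 54 mod 361]
  = (27/361)    [361 ≡ 1 mod 8 ⇒ (2/361) = +1]
  = (361/27)    [QR: 361 ≡ 1 mod 4, sign kept]
  = (10/27)    [361 ≡ 10 mod 27]
  = -(5/27)    [27 ≡ 3 mod 8 ⇒ (2/27) = -1]
  = -(27/5)    [QR: 5 ≡ 1 mod 4, sign kept]
  = -(2/5)    [27 ≡ 2 mod 5]
  = (1/5)    [5 ≡ 5 mod 8 ⇒ (2/5) = -1]
  = 1    [(1/5) = 1]

1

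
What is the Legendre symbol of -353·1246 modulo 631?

By multiplicativity, (-353·1246 / 631) = (-353 / 631)·(1246 / 631).
First factor (-353 / 631):
(-353 / 631)
  = -(353 / 631)    [631 ≡ 3 mod 4 ⇒ (-1 / 631) = -1]
  = -(631 / 353)    [QR: 353 ≡ 1 mod 4, sign kept]
  = -(278 / 353)    [631 ≡ 278 mod 353]
  = -(139 / 353)    [353 ≡ 1 mod 8 ⇒ (2 / 353) = +1]
  = -(353 / 139)    [QR: 353 ≡ 1 mod 4, sign kept]
  = -(75 / 139)    [353 ≡ 75 mod 139]
  = (139 / 75)    [QR: both ≡ 3 mod 4, sign flips]
  = (64 / 75)    [139 ≡ 64 mod 75]
  = (1 / 75)    [75 ≡ 3 mod 8 ⇒ (2 / 75)^6 = +1]
  = 1    [(1 / 75) = 1]
Second factor (1246 / 631):
(1246 / 631)
  = (615 / 631)    [1246 ≡ 615 mod 631]
  = -(631 / 615)    [QR: both ≡ 3 mod 4, sign flips]
  = -(16 / 615)    [631 ≡ 16 mod 615]
  = -(1 / 615)    [615 ≡ 7 mod 8 ⇒ (2 / 615)^4 = +1]
  = -1    [(1 / 615) = 1]
Product: (1)·(-1) = -1.

-1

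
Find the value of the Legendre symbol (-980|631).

-1

Reduce the numerator: -980 ≡ 282 (mod 631), so (-980|631) = (282|631).
Factor out 2: 282 = 2·141. Since 631 ≡ 7 (mod 8), (2|631) = +1. Now have (141|631).
141 ≡ 1 (mod 4), so quadratic reciprocity gives (141|631) = (631|141). Reduce: 631 ≡ 67 (mod 141). Now have (67|141).
141 ≡ 1 (mod 4), so quadratic reciprocity gives (67|141) = (141|67). Reduce: 141 ≡ 7 (mod 67). Now have (7|67).
Both 7 ≡ 3 and 67 ≡ 3 (mod 4), so reciprocity gives (7|67) = -(67|7). Reduce: 67 ≡ 4 (mod 7). Now have -(4|7).
Factor out 2: 4 = 2^2. Since 7 ≡ 7 (mod 8), (2|7) = +1, and (2|7)^2 = +1. Now have -(1|7).
(1|7) = 1. Collecting the sign factors: -1.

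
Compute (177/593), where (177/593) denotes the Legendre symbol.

(177/593)
  = (593/177)    [QR: 177 ≡ 1 mod 4, sign kept]
  = (62/177)    [593 ≡ 62 mod 177]
  = (31/177)    [177 ≡ 1 mod 8 ⇒ (2/177) = +1]
  = (177/31)    [QR: 177 ≡ 1 mod 4, sign kept]
  = (22/31)    [177 ≡ 22 mod 31]
  = (11/31)    [31 ≡ 7 mod 8 ⇒ (2/31) = +1]
  = -(31/11)    [QR: both ≡ 3 mod 4, sign flips]
  = -(9/11)    [31 ≡ 9 mod 11]
  = -(11/9)    [QR: 9 ≡ 1 mod 4, sign kept]
  = -(2/9)    [11 ≡ 2 mod 9]
  = -(1/9)    [9 ≡ 1 mod 8 ⇒ (2/9) = +1]
  = -1    [(1/9) = 1]

-1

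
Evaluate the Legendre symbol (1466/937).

1

Reduce the numerator: 1466 ≡ 529 (mod 937), so (1466/937) = (529/937).
529 ≡ 1 (mod 4), so quadratic reciprocity gives (529/937) = (937/529). Reduce: 937 ≡ 408 (mod 529). Now have (408/529).
Factor out 2: 408 = 2^3·51. Since 529 ≡ 1 (mod 8), (2/529) = +1, and (2/529)^3 = +1. Now have (51/529).
529 ≡ 1 (mod 4), so quadratic reciprocity gives (51/529) = (529/51). Reduce: 529 ≡ 19 (mod 51). Now have (19/51).
Both 19 ≡ 3 and 51 ≡ 3 (mod 4), so reciprocity gives (19/51) = -(51/19). Reduce: 51 ≡ 13 (mod 19). Now have -(13/19).
13 ≡ 1 (mod 4), so quadratic reciprocity gives (13/19) = (19/13). Reduce: 19 ≡ 6 (mod 13). Now have -(6/13).
Factor out 2: 6 = 2·3. Since 13 ≡ 5 (mod 8), (2/13) = -1. Now have (3/13).
13 ≡ 1 (mod 4), so quadratic reciprocity gives (3/13) = (13/3). Reduce: 13 ≡ 1 (mod 3). Now have (1/3).
(1/3) = 1. Collecting the sign factors: 1.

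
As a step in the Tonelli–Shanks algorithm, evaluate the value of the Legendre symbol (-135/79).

1

(-135/79)
  = -(135/79)    [79 ≡ 3 mod 4 ⇒ (-1/79) = -1]
  = -(56/79)    [135 ≡ 56 mod 79]
  = -(7/79)    [79 ≡ 7 mod 8 ⇒ (2/79)^3 = +1]
  = (79/7)    [QR: both ≡ 3 mod 4, sign flips]
  = (2/7)    [79 ≡ 2 mod 7]
  = (1/7)    [7 ≡ 7 mod 8 ⇒ (2/7) = +1]
  = 1    [(1/7) = 1]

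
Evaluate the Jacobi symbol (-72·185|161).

-1

By multiplicativity, (-72·185|161) = (-72|161)·(185|161).
First factor (-72|161):
Reduce the numerator: -72 ≡ 89 (mod 161), so (-72|161) = (89|161).
89 ≡ 1 (mod 4), so quadratic reciprocity gives (89|161) = (161|89). Reduce: 161 ≡ 72 (mod 89). Now have (72|89).
Factor out 2: 72 = 2^3·9. Since 89 ≡ 1 (mod 8), (2|89) = +1, and (2|89)^3 = +1. Now have (9|89).
9 ≡ 1 (mod 4), so quadratic reciprocity gives (9|89) = (89|9). Reduce: 89 ≡ 8 (mod 9). Now have (8|9).
Factor out 2: 8 = 2^3. Since 9 ≡ 1 (mod 8), (2|9) = +1, and (2|9)^3 = +1. Now have (1|9).
(1|9) = 1. Collecting the sign factors: 1.
Second factor (185|161):
Reduce the numerator: 185 ≡ 24 (mod 161), so (185|161) = (24|161).
Factor out 2: 24 = 2^3·3. Since 161 ≡ 1 (mod 8), (2|161) = +1, and (2|161)^3 = +1. Now have (3|161).
161 ≡ 1 (mod 4), so quadratic reciprocity gives (3|161) = (161|3). Reduce: 161 ≡ 2 (mod 3). Now have (2|3).
Factor out 2: 2 = 2. Since 3 ≡ 3 (mod 8), (2|3) = -1. Now have -(1|3).
(1|3) = 1. Collecting the sign factors: -1.
Product: (1)·(-1) = -1.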